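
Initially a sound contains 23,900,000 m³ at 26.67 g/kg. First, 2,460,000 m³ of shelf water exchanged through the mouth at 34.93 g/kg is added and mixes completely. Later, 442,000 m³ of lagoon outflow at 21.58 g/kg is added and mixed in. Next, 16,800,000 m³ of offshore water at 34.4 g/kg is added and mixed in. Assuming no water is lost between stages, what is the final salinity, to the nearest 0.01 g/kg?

Weighted by volume,
Initial salt = 23,900,000×26.67 = 637,413,000
After stage 1: salt = 637,413,000 + 2,460,000×34.93 = 723,340,800; volume = 26,360,000 m³; S = 27.441 g/kg
After stage 2: salt = 723,340,800 + 442,000×21.58 = 732,879,160; volume = 26,802,000 m³; S = 27.344 g/kg
After stage 3: salt = 732,879,160 + 16,800,000×34.4 = 1,310,799,160; volume = 43,602,000 m³
S = 1,310,799,160 / 43,602,000 = 30.0628 g/kg

30.06 g/kg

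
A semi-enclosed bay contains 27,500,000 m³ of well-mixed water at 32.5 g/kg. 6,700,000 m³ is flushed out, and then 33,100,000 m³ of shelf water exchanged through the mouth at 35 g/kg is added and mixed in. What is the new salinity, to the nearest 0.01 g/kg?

Remaining after removal: 20,800,000 m³ at 32.5 g/kg (salt = 676,000,000)
After addition: salt = 676,000,000 + 33,100,000×35 = 1,834,500,000; volume = 53,900,000 m³
S = 1,834,500,000 / 53,900,000 = 34.0353 g/kg

34.04 g/kg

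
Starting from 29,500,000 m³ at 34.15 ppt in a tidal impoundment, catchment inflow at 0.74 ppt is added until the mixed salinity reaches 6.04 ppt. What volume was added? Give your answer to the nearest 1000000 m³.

156000000 m³

Salt balance: 29,500,000×34.15 + V×0.74 = (29,500,000+V)×6.04
1,007,425,000 + 0.74V = 178,180,000 + 6.04V
829,245,000 = 5.3V
V = 156,461,320.75 m³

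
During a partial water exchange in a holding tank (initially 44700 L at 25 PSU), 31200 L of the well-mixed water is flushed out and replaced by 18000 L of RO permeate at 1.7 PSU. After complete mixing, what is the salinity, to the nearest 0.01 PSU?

Remaining after removal: 13,500 L at 25 PSU (salt = 337,500)
After addition: salt = 337,500 + 18,000×1.7 = 368,100; volume = 31,500 L
S = 368,100 / 31,500 = 11.6857 PSU

11.69 PSU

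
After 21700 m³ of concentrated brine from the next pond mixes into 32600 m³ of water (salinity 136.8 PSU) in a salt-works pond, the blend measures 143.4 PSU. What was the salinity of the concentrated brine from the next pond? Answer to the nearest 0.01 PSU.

Salt balance: 32,600×136.8 + 21,700×S = 54,300×143.4
4,459,680 + 21,700·S = 7,786,620
S = (7,786,620 − 4,459,680) / 21,700 = 153.3152 PSU

153.32 PSU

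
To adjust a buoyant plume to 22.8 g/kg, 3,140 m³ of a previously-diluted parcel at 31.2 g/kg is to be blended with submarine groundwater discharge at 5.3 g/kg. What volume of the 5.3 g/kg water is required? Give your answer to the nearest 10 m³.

Salt balance: 3,140×31.2 + V×5.3 = (3,140+V)×22.8
97,968 + 5.3V = 71,592 + 22.8V
26,376 = 17.5V
V = 1,507.2 m³

1510 m³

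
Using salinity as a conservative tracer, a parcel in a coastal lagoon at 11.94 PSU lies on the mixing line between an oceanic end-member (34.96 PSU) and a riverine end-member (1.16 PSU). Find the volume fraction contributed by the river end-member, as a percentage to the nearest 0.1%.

68.1%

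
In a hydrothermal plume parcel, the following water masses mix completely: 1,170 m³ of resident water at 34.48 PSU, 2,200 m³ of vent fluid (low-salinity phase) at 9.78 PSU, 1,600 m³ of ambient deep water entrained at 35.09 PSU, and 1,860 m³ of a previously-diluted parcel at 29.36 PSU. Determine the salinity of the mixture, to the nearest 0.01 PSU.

25.27 PSU

Total salt / total volume:
salt = 1,170×34.48 + 2,200×9.78 + 1,600×35.09 + 1,860×29.36 = 40,341.6 + 21,516 + 56,144 + 54,609.6 = 172,611.2
volume = 1,170 + 2,200 + 1,600 + 1,860 = 6,830 m³
S = 172,611.2 / 6,830 = 25.2725 PSU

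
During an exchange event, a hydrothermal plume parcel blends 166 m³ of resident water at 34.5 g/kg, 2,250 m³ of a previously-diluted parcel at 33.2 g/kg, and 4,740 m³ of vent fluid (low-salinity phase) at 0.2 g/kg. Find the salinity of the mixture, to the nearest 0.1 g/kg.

Weighted by volume,
salt = 166×34.5 + 2,250×33.2 + 4,740×0.2 = 5,727 + 74,700 + 948 = 81,375
volume = 166 + 2,250 + 4,740 = 7,156 m³
S = 81,375 / 7,156 = 11.372 g/kg

11.4 g/kg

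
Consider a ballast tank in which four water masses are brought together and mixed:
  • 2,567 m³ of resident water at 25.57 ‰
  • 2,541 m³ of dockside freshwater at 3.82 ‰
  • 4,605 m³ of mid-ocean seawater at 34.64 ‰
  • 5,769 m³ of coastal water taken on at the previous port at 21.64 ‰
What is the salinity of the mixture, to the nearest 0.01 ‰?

23.23 ‰

Mass of salt is conserved:
salt = 2,567×25.57 + 2,541×3.82 + 4,605×34.64 + 5,769×21.64 = 65,638.19 + 9,706.62 + 159,517.2 + 124,841.16 = 359,703.17
volume = 2,567 + 2,541 + 4,605 + 5,769 = 15,482 m³
S = 359,703.17 / 15,482 = 23.2336 ‰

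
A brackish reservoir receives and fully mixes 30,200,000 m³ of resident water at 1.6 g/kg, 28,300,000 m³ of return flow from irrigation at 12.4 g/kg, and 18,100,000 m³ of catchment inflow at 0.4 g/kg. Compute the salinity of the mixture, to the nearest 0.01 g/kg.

Salt balance:
salt = 30,200,000×1.6 + 28,300,000×12.4 + 18,100,000×0.4 = 48,320,000 + 350,920,000 + 7,240,000 = 406,480,000
volume = 30,200,000 + 28,300,000 + 18,100,000 = 76,600,000 m³
S = 406,480,000 / 76,600,000 = 5.3065 g/kg

5.31 g/kg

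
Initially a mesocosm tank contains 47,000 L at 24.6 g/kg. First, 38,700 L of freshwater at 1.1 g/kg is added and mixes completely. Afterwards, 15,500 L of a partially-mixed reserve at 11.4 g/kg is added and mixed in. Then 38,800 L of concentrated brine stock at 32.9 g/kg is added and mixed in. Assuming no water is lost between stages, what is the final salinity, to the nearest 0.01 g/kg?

18.94 g/kg

Conserving salt mass:
Initial salt = 47,000×24.6 = 1,156,200
After stage 1: salt = 1,156,200 + 38,700×1.1 = 1,198,770; volume = 85,700 L; S = 13.988 g/kg
After stage 2: salt = 1,198,770 + 15,500×11.4 = 1,375,470; volume = 101,200 L; S = 13.592 g/kg
After stage 3: salt = 1,375,470 + 38,800×32.9 = 2,651,990; volume = 140,000 L
S = 2,651,990 / 140,000 = 18.9428 g/kg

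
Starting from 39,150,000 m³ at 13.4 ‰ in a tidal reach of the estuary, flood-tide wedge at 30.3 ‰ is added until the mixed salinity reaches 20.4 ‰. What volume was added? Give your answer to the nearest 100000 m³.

Salt balance: 39,150,000×13.4 + V×30.3 = (39,150,000+V)×20.4
524,610,000 + 30.3V = 798,660,000 + 20.4V
274,050,000 = 9.9V
V = 27,681,818.18 m³

27700000 m³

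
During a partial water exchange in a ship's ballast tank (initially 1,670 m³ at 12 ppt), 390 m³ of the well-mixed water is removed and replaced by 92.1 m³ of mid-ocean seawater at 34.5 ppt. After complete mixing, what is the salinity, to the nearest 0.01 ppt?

Remaining after removal: 1,280 m³ at 12 ppt (salt = 15,360)
After addition: salt = 15,360 + 92.1×34.5 = 18,537.45; volume = 1,372.1 m³
S = 18,537.45 / 1,372.1 = 13.5103 ppt

13.51 ppt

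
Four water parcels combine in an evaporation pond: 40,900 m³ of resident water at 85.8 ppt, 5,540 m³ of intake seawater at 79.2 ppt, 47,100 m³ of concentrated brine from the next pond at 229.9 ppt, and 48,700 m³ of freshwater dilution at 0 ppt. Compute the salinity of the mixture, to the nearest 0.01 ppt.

Conserving salt mass:
salt = 40,900×85.8 + 5,540×79.2 + 47,100×229.9 + 48,700×0 = 3,509,220 + 438,768 + 10,828,290 + 0 = 14,776,278
volume = 40,900 + 5,540 + 47,100 + 48,700 = 142,240 m³
S = 14,776,278 / 142,240 = 103.8827 ppt

103.88 ppt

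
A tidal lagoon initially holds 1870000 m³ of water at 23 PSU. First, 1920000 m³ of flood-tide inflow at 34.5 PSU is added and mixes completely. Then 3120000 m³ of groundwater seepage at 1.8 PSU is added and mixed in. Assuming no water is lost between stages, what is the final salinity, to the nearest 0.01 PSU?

16.62 PSU

By conservation of dissolved salt,
Initial salt = 1,870,000×23 = 43,010,000
After stage 1: salt = 43,010,000 + 1,920,000×34.5 = 109,250,000; volume = 3,790,000 m³; S = 28.826 PSU
After stage 2: salt = 109,250,000 + 3,120,000×1.8 = 114,866,000; volume = 6,910,000 m³
S = 114,866,000 / 6,910,000 = 16.6232 PSU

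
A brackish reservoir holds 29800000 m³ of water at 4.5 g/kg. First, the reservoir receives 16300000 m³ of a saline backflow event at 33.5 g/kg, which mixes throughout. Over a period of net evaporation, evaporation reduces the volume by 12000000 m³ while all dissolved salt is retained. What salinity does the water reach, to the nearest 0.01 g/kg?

After mixing: salt = 29,800,000×4.5 + 16,300,000×33.5 = 680,150,000; volume = 46,100,000 m³
After evaporation: salt unchanged = 680,150,000; volume = 46,100,000 − 12,000,000 = 34,100,000 m³
S = 680,150,000 / 34,100,000 = 19.9457 g/kg

19.95 g/kg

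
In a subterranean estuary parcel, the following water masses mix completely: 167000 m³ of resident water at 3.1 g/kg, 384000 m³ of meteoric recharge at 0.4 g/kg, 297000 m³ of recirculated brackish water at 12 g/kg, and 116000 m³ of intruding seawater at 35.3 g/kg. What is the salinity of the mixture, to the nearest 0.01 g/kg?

Total salt / total volume:
salt = 167,000×3.1 + 384,000×0.4 + 297,000×12 + 116,000×35.3 = 517,700 + 153,600 + 3,564,000 + 4,094,800 = 8,330,100
volume = 167,000 + 384,000 + 297,000 + 116,000 = 964,000 m³
S = 8,330,100 / 964,000 = 8.6412 g/kg

8.64 g/kg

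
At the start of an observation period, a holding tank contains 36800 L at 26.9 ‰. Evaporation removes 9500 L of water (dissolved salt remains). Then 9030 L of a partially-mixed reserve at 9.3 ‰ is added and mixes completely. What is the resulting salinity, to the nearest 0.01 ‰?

29.56 ‰

After evaporation: salt = 36,800×26.9 = 989,920; volume = 36,800 − 9,500 = 27,300 L
After mixing: salt = 989,920 + 9,030×9.3 = 1,073,899; volume = 27,300 + 9,030 = 36,330 L
S = 1,073,899 / 36,330 = 29.5596 ‰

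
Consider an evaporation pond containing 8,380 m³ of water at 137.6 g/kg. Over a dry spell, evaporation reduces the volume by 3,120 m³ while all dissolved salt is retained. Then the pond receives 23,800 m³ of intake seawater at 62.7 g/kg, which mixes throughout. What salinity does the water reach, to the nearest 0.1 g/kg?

91.0 g/kg

After evaporation: salt = 8,380×137.6 = 1,153,088; volume = 8,380 − 3,120 = 5,260 m³
After mixing: salt = 1,153,088 + 23,800×62.7 = 2,645,348; volume = 5,260 + 23,800 = 29,060 m³
S = 2,645,348 / 29,060 = 91.0306 g/kg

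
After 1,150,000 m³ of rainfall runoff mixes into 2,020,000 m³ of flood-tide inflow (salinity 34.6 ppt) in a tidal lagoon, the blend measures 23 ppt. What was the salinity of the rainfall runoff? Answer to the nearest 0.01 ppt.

2.62 ppt

Salt balance: 2,020,000×34.6 + 1,150,000×S = 3,170,000×23
69,892,000 + 1,150,000·S = 72,910,000
S = (72,910,000 − 69,892,000) / 1,150,000 = 2.6243 ppt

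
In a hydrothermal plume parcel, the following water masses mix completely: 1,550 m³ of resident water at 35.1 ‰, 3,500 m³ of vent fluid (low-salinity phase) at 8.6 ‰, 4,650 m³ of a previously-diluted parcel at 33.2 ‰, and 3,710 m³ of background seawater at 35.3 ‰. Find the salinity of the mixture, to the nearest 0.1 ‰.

Weighted by volume,
salt = 1,550×35.1 + 3,500×8.6 + 4,650×33.2 + 3,710×35.3 = 54,405 + 30,100 + 154,380 + 130,963 = 369,848
volume = 1,550 + 3,500 + 4,650 + 3,710 = 13,410 m³
S = 369,848 / 13,410 = 27.58 ‰

27.6 ‰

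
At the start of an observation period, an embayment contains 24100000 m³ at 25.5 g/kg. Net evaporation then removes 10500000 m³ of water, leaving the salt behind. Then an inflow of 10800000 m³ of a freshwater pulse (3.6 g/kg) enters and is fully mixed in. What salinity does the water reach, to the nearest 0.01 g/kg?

26.78 g/kg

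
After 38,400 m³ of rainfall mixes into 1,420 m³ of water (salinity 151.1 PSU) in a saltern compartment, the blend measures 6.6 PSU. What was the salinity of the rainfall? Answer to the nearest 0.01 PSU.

1.26 PSU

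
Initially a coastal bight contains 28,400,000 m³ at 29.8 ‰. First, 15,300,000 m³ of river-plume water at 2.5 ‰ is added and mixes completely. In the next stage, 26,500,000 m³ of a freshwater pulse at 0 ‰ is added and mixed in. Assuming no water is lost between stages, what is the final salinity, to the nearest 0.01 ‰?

Total salt / total volume:
Initial salt = 28,400,000×29.8 = 846,320,000
After stage 1: salt = 846,320,000 + 15,300,000×2.5 = 884,570,000; volume = 43,700,000 m³; S = 20.242 ‰
After stage 2: salt = 884,570,000 + 26,500,000×0 = 884,570,000; volume = 70,200,000 m³
S = 884,570,000 / 70,200,000 = 12.6007 ‰

12.60 ‰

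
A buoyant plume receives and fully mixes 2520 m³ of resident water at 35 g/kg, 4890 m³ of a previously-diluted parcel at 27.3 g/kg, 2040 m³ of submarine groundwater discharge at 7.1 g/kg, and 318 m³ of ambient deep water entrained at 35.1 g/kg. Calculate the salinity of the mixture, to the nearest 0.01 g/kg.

25.32 g/kg

Total salt / total volume:
salt = 2,520×35 + 4,890×27.3 + 2,040×7.1 + 318×35.1 = 88,200 + 133,497 + 14,484 + 11,161.8 = 247,342.8
volume = 2,520 + 4,890 + 2,040 + 318 = 9,768 m³
S = 247,342.8 / 9,768 = 25.3217 g/kg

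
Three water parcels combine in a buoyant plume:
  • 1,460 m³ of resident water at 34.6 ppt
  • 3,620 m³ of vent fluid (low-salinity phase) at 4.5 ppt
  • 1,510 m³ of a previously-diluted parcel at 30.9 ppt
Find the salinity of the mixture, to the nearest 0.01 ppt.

17.22 ppt

Conserving salt mass:
salt = 1,460×34.6 + 3,620×4.5 + 1,510×30.9 = 50,516 + 16,290 + 46,659 = 113,465
volume = 1,460 + 3,620 + 1,510 = 6,590 m³
S = 113,465 / 6,590 = 17.2178 ppt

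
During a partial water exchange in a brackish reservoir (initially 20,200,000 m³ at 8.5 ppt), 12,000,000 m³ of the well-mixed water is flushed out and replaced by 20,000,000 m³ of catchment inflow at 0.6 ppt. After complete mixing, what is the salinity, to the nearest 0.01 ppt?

Remaining after removal: 8,200,000 m³ at 8.5 ppt (salt = 69,700,000)
After addition: salt = 69,700,000 + 20,000,000×0.6 = 81,700,000; volume = 28,200,000 m³
S = 81,700,000 / 28,200,000 = 2.8972 ppt

2.90 ppt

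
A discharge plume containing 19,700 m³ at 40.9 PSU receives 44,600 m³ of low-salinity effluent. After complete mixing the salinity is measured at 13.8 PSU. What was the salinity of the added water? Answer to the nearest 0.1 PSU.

Salt balance: 19,700×40.9 + 44,600×S = 64,300×13.8
805,730 + 44,600·S = 887,340
S = (887,340 − 805,730) / 44,600 = 1.8298 PSU

1.8 PSU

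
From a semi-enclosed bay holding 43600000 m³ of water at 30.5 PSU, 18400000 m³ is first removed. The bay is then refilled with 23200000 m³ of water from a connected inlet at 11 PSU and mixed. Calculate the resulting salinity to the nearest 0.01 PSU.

21.15 PSU

Remaining after removal: 25,200,000 m³ at 30.5 PSU (salt = 768,600,000)
After addition: salt = 768,600,000 + 23,200,000×11 = 1,023,800,000; volume = 48,400,000 m³
S = 1,023,800,000 / 48,400,000 = 21.1529 PSU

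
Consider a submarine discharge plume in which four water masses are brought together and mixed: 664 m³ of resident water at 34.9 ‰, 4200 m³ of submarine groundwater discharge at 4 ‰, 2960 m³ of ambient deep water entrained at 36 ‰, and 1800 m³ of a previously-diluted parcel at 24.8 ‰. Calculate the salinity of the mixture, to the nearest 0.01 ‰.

By conservation of dissolved salt,
salt = 664×34.9 + 4,200×4 + 2,960×36 + 1,800×24.8 = 23,173.6 + 16,800 + 106,560 + 44,640 = 191,173.6
volume = 664 + 4,200 + 2,960 + 1,800 = 9,624 m³
S = 191,173.6 / 9,624 = 19.8643 ‰

19.86 ‰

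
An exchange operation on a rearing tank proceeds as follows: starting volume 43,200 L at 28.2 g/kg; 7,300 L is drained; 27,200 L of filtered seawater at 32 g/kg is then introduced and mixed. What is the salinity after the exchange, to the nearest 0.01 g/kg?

Remaining after removal: 35,900 L at 28.2 g/kg (salt = 1,012,380)
After addition: salt = 1,012,380 + 27,200×32 = 1,882,780; volume = 63,100 L
S = 1,882,780 / 63,100 = 29.838 g/kg

29.84 g/kg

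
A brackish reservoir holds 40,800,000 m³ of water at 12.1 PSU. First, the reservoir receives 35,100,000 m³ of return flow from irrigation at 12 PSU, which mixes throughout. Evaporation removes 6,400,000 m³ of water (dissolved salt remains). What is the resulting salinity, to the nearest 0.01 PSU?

13.16 PSU

After mixing: salt = 40,800,000×12.1 + 35,100,000×12 = 914,880,000; volume = 75,900,000 m³
After evaporation: salt unchanged = 914,880,000; volume = 75,900,000 − 6,400,000 = 69,500,000 m³
S = 914,880,000 / 69,500,000 = 13.1637 PSU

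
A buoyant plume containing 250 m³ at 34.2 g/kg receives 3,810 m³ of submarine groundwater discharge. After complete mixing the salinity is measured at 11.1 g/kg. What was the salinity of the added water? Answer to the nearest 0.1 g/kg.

Salt balance: 250×34.2 + 3,810×S = 4,060×11.1
8,550 + 3,810·S = 45,066
S = (45,066 − 8,550) / 3,810 = 9.5843 g/kg

9.6 g/kg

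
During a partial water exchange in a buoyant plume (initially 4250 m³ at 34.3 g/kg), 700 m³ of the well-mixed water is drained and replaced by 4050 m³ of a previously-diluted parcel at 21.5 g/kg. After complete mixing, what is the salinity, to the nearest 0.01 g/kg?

27.48 g/kg

Remaining after removal: 3,550 m³ at 34.3 g/kg (salt = 121,765)
After addition: salt = 121,765 + 4,050×21.5 = 208,840; volume = 7,600 m³
S = 208,840 / 7,600 = 27.4789 g/kg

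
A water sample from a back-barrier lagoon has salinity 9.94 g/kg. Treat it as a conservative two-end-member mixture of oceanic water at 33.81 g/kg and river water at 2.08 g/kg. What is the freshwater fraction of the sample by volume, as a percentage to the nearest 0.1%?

Let f be the freshwater fraction. Salt balance per unit volume:
f×2.08 + (1−f)×33.81 = 9.94
f = (33.81 − 9.94) / (33.81 − 2.08) = 23.87/31.73 = 0.7523

75.2%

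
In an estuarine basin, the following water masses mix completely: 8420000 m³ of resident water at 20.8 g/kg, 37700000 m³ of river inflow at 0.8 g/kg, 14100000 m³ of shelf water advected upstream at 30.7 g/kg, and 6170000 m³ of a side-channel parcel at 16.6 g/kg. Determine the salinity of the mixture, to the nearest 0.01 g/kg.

11.16 g/kg

Conserving salt mass:
salt = 8,420,000×20.8 + 37,700,000×0.8 + 14,100,000×30.7 + 6,170,000×16.6 = 175,136,000 + 30,160,000 + 432,870,000 + 102,422,000 = 740,588,000
volume = 8,420,000 + 37,700,000 + 14,100,000 + 6,170,000 = 66,390,000 m³
S = 740,588,000 / 66,390,000 = 11.1551 g/kg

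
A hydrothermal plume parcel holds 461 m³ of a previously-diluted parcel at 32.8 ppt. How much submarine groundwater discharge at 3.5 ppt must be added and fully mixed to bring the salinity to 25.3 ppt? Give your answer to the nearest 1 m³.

159 m³

Salt balance: 461×32.8 + V×3.5 = (461+V)×25.3
15,120.8 + 3.5V = 11,663.3 + 25.3V
3,457.5 = 21.8V
V = 158.6 m³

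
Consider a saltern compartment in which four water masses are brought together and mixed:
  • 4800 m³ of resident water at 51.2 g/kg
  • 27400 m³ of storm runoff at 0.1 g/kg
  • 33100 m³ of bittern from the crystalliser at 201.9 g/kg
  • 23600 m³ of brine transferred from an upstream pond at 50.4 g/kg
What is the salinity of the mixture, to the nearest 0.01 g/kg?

Weighted by volume,
salt = 4,800×51.2 + 27,400×0.1 + 33,100×201.9 + 23,600×50.4 = 245,760 + 2,740 + 6,682,890 + 1,189,440 = 8,120,830
volume = 4,800 + 27,400 + 33,100 + 23,600 = 88,900 m³
S = 8,120,830 / 88,900 = 91.3479 g/kg

91.35 g/kg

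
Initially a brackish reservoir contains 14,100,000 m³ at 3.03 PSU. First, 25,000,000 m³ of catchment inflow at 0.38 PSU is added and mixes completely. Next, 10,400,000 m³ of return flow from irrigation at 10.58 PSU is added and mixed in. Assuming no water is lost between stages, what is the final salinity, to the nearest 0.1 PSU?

Mass of salt is conserved:
Initial salt = 14,100,000×3.03 = 42,723,000
After stage 1: salt = 42,723,000 + 25,000,000×0.38 = 52,223,000; volume = 39,100,000 m³; S = 1.336 PSU
After stage 2: salt = 52,223,000 + 10,400,000×10.58 = 162,255,000; volume = 49,500,000 m³
S = 162,255,000 / 49,500,000 = 3.2779 PSU

3.3 PSU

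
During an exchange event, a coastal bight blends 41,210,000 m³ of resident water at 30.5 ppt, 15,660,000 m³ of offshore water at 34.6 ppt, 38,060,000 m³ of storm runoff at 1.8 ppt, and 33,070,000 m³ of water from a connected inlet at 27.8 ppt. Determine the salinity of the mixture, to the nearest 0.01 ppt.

By conservation of dissolved salt,
salt = 41,210,000×30.5 + 15,660,000×34.6 + 38,060,000×1.8 + 33,070,000×27.8 = 1,256,905,000 + 541,836,000 + 68,508,000 + 919,346,000 = 2,786,595,000
volume = 41,210,000 + 15,660,000 + 38,060,000 + 33,070,000 = 128,000,000 m³
S = 2,786,595,000 / 128,000,000 = 21.7703 ppt

21.77 ppt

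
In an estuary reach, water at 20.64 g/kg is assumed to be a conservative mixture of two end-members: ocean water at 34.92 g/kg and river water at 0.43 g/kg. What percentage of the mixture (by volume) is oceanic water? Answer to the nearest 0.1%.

58.6%

Let g be the oceanic fraction. Salt balance per unit volume:
g×34.92 + (1−g)×0.43 = 20.64
g = (20.64 − 0.43) / (34.92 − 0.43) = 20.21/34.49 = 0.586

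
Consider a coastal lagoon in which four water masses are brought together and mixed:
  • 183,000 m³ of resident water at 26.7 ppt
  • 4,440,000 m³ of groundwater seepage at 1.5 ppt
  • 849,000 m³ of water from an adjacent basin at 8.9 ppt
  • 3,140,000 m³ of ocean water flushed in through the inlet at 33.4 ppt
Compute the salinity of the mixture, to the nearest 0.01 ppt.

14.40 ppt

Weighted by volume,
salt = 183,000×26.7 + 4,440,000×1.5 + 849,000×8.9 + 3,140,000×33.4 = 4,886,100 + 6,660,000 + 7,556,100 + 104,876,000 = 123,978,200
volume = 183,000 + 4,440,000 + 849,000 + 3,140,000 = 8,612,000 m³
S = 123,978,200 / 8,612,000 = 14.396 ppt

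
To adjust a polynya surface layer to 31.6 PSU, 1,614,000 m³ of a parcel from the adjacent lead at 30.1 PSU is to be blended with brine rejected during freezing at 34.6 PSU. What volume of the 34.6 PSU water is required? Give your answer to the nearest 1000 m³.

807000 m³

Salt balance: 1,614,000×30.1 + V×34.6 = (1,614,000+V)×31.6
48,581,400 + 34.6V = 51,002,400 + 31.6V
2,421,000 = 3V
V = 807,000 m³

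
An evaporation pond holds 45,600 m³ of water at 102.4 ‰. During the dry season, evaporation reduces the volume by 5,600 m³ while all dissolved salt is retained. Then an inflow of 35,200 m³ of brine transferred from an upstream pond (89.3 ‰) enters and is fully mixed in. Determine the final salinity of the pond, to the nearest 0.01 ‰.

103.89 ‰

After evaporation: salt = 45,600×102.4 = 4,669,440; volume = 45,600 − 5,600 = 40,000 m³
After mixing: salt = 4,669,440 + 35,200×89.3 = 7,812,800; volume = 40,000 + 35,200 = 75,200 m³
S = 7,812,800 / 75,200 = 103.8936 ‰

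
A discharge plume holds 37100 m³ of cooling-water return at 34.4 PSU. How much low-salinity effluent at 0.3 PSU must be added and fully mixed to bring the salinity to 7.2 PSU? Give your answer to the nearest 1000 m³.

Salt balance: 37,100×34.4 + V×0.3 = (37,100+V)×7.2
1,276,240 + 0.3V = 267,120 + 7.2V
1,009,120 = 6.9V
V = 146,249.28 m³

146000 m³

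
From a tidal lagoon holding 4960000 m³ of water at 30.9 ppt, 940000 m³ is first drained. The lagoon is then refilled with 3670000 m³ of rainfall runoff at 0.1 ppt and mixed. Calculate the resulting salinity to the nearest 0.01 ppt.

16.20 ppt

Remaining after removal: 4,020,000 m³ at 30.9 ppt (salt = 124,218,000)
After addition: salt = 124,218,000 + 3,670,000×0.1 = 124,585,000; volume = 7,690,000 m³
S = 124,585,000 / 7,690,000 = 16.2009 ppt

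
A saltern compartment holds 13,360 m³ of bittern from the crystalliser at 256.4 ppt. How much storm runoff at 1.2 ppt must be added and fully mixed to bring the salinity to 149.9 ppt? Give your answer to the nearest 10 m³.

9570 m³

Salt balance: 13,360×256.4 + V×1.2 = (13,360+V)×149.9
3,425,504 + 1.2V = 2,002,664 + 149.9V
1,422,840 = 148.7V
V = 9,568.53 m³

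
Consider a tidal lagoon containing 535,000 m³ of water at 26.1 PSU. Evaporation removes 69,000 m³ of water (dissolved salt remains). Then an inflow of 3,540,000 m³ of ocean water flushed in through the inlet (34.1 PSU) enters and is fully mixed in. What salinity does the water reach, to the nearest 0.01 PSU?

After evaporation: salt = 535,000×26.1 = 13,963,500; volume = 535,000 − 69,000 = 466,000 m³
After mixing: salt = 13,963,500 + 3,540,000×34.1 = 134,677,500; volume = 466,000 + 3,540,000 = 4,006,000 m³
S = 134,677,500 / 4,006,000 = 33.6189 PSU

33.62 PSU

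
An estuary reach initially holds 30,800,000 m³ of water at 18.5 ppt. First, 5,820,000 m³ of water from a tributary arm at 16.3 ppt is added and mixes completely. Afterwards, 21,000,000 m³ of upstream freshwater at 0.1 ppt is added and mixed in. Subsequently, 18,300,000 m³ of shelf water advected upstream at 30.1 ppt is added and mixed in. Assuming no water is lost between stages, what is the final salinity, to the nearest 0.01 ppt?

By conservation of dissolved salt,
Initial salt = 30,800,000×18.5 = 569,800,000
After stage 1: salt = 569,800,000 + 5,820,000×16.3 = 664,666,000; volume = 36,620,000 m³; S = 18.15 ppt
After stage 2: salt = 664,666,000 + 21,000,000×0.1 = 666,766,000; volume = 57,620,000 m³; S = 11.572 ppt
After stage 3: salt = 666,766,000 + 18,300,000×30.1 = 1,217,596,000; volume = 75,920,000 m³
S = 1,217,596,000 / 75,920,000 = 16.0379 ppt

16.04 ppt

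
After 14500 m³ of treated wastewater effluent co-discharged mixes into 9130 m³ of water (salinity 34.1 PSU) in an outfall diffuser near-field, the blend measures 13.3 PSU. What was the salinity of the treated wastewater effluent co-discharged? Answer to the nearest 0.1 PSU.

Salt balance: 9,130×34.1 + 14,500×S = 23,630×13.3
311,333 + 14,500·S = 314,279
S = (314,279 − 311,333) / 14,500 = 0.2032 PSU

0.2 PSU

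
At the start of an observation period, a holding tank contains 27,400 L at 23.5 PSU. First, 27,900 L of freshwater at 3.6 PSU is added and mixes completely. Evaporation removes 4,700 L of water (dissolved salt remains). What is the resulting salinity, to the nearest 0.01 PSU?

14.71 PSU

After mixing: salt = 27,400×23.5 + 27,900×3.6 = 744,340; volume = 55,300 L
After evaporation: salt unchanged = 744,340; volume = 55,300 − 4,700 = 50,600 L
S = 744,340 / 50,600 = 14.7103 PSU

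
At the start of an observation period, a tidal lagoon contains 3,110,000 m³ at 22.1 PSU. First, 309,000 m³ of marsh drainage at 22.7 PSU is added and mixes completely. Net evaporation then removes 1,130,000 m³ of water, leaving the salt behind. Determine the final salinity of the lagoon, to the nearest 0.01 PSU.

33.09 PSU

After mixing: salt = 3,110,000×22.1 + 309,000×22.7 = 75,745,300; volume = 3,419,000 m³
After evaporation: salt unchanged = 75,745,300; volume = 3,419,000 − 1,130,000 = 2,289,000 m³
S = 75,745,300 / 2,289,000 = 33.091 PSU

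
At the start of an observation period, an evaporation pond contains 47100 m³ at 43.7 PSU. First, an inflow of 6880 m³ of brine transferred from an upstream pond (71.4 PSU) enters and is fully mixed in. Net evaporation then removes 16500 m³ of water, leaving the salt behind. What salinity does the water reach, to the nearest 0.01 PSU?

After mixing: salt = 47,100×43.7 + 6,880×71.4 = 2,549,502; volume = 53,980 m³
After evaporation: salt unchanged = 2,549,502; volume = 53,980 − 16,500 = 37,480 m³
S = 2,549,502 / 37,480 = 68.023 PSU

68.02 PSU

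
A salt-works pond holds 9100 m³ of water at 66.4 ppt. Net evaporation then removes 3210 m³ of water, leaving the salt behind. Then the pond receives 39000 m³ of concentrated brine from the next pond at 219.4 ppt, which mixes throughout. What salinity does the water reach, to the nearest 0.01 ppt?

204.07 ppt

After evaporation: salt = 9,100×66.4 = 604,240; volume = 9,100 − 3,210 = 5,890 m³
After mixing: salt = 604,240 + 39,000×219.4 = 9,160,840; volume = 5,890 + 39,000 = 44,890 m³
S = 9,160,840 / 44,890 = 204.0731 ppt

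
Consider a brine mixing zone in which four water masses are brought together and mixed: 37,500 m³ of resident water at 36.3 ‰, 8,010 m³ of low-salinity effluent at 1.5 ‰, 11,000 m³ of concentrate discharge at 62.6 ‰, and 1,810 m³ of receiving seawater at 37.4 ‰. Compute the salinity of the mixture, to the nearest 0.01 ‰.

Conserving salt mass:
salt = 37,500×36.3 + 8,010×1.5 + 11,000×62.6 + 1,810×37.4 = 1,361,250 + 12,015 + 688,600 + 67,694 = 2,129,559
volume = 37,500 + 8,010 + 11,000 + 1,810 = 58,320 m³
S = 2,129,559 / 58,320 = 36.5151 ‰

36.52 ‰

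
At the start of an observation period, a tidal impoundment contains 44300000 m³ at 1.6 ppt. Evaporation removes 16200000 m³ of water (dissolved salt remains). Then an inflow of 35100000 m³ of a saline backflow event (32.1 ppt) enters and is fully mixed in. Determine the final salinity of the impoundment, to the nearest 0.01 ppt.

18.95 ppt

After evaporation: salt = 44,300,000×1.6 = 70,880,000; volume = 44,300,000 − 16,200,000 = 28,100,000 m³
After mixing: salt = 70,880,000 + 35,100,000×32.1 = 1,197,590,000; volume = 28,100,000 + 35,100,000 = 63,200,000 m³
S = 1,197,590,000 / 63,200,000 = 18.9492 ppt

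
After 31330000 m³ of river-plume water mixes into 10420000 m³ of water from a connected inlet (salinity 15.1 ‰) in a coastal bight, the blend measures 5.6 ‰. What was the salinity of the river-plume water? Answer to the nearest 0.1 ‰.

Salt balance: 10,420,000×15.1 + 31,330,000×S = 41,750,000×5.6
157,342,000 + 31,330,000·S = 233,800,000
S = (233,800,000 − 157,342,000) / 31,330,000 = 2.4404 ‰

2.4 ‰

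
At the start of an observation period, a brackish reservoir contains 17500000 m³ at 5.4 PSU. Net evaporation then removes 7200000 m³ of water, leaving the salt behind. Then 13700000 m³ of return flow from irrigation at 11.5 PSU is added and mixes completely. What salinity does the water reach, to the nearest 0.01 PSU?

10.50 PSU

After evaporation: salt = 17,500,000×5.4 = 94,500,000; volume = 17,500,000 − 7,200,000 = 10,300,000 m³
After mixing: salt = 94,500,000 + 13,700,000×11.5 = 252,050,000; volume = 10,300,000 + 13,700,000 = 24,000,000 m³
S = 252,050,000 / 24,000,000 = 10.5021 PSU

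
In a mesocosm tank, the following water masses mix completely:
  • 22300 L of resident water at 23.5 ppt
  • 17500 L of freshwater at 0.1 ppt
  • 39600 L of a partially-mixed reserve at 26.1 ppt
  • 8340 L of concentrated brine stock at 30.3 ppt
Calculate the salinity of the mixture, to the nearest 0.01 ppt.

By conservation of dissolved salt,
salt = 22,300×23.5 + 17,500×0.1 + 39,600×26.1 + 8,340×30.3 = 524,050 + 1,750 + 1,033,560 + 252,702 = 1,812,062
volume = 22,300 + 17,500 + 39,600 + 8,340 = 87,740 L
S = 1,812,062 / 87,740 = 20.6526 ppt

20.65 ppt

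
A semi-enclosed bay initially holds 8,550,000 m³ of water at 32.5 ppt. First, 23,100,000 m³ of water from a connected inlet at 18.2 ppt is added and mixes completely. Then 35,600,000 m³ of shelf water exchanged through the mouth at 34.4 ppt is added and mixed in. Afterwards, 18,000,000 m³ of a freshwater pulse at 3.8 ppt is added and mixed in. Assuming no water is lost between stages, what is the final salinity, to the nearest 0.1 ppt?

23.4 ppt

Salt balance:
Initial salt = 8,550,000×32.5 = 277,875,000
After stage 1: salt = 277,875,000 + 23,100,000×18.2 = 698,295,000; volume = 31,650,000 m³; S = 22.063 ppt
After stage 2: salt = 698,295,000 + 35,600,000×34.4 = 1,922,935,000; volume = 67,250,000 m³; S = 28.594 ppt
After stage 3: salt = 1,922,935,000 + 18,000,000×3.8 = 1,991,335,000; volume = 85,250,000 m³
S = 1,991,335,000 / 85,250,000 = 23.3588 ppt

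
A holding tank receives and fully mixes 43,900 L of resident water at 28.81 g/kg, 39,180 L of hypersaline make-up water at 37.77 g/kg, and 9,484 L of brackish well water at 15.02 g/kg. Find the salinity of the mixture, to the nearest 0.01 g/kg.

By conservation of dissolved salt,
salt = 43,900×28.81 + 39,180×37.77 + 9,484×15.02 = 1,264,759 + 1,479,828.6 + 142,449.68 = 2,887,037.28
volume = 43,900 + 39,180 + 9,484 = 92,564 L
S = 2,887,037.28 / 92,564 = 31.1896 g/kg

31.19 g/kg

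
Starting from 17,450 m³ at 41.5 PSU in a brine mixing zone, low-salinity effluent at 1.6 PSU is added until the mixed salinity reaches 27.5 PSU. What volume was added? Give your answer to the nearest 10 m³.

9430 m³

Salt balance: 17,450×41.5 + V×1.6 = (17,450+V)×27.5
724,175 + 1.6V = 479,875 + 27.5V
244,300 = 25.9V
V = 9,432.43 m³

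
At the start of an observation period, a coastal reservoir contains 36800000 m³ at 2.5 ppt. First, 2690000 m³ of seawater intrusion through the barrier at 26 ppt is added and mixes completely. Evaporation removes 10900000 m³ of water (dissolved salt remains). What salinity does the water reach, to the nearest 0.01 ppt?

5.66 ppt

After mixing: salt = 36,800,000×2.5 + 2,690,000×26 = 161,940,000; volume = 39,490,000 m³
After evaporation: salt unchanged = 161,940,000; volume = 39,490,000 − 10,900,000 = 28,590,000 m³
S = 161,940,000 / 28,590,000 = 5.6642 ppt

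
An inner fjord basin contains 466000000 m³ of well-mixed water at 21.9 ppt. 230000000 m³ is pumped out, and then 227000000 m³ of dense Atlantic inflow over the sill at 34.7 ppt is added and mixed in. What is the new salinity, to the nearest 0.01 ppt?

Remaining after removal: 236,000,000 m³ at 21.9 ppt (salt = 5,168,400,000)
After addition: salt = 5,168,400,000 + 227,000,000×34.7 = 13,045,300,000; volume = 463,000,000 m³
S = 13,045,300,000 / 463,000,000 = 28.1756 ppt

28.18 ppt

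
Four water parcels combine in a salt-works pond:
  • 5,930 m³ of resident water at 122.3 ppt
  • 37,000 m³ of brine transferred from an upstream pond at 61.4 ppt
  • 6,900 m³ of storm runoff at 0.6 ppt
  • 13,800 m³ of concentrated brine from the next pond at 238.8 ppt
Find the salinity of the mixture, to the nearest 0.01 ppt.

98.96 ppt

Mass of salt is conserved:
salt = 5,930×122.3 + 37,000×61.4 + 6,900×0.6 + 13,800×238.8 = 725,239 + 2,271,800 + 4,140 + 3,295,440 = 6,296,619
volume = 5,930 + 37,000 + 6,900 + 13,800 = 63,630 m³
S = 6,296,619 / 63,630 = 98.9568 ppt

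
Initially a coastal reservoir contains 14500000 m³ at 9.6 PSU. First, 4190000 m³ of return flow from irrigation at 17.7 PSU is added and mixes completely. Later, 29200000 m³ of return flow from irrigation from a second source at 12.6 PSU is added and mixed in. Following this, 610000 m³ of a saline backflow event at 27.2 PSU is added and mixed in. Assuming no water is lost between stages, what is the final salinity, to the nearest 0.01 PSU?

Salt balance:
Initial salt = 14,500,000×9.6 = 139,200,000
After stage 1: salt = 139,200,000 + 4,190,000×17.7 = 213,363,000; volume = 18,690,000 m³; S = 11.416 PSU
After stage 2: salt = 213,363,000 + 29,200,000×12.6 = 581,283,000; volume = 47,890,000 m³; S = 12.138 PSU
After stage 3: salt = 581,283,000 + 610,000×27.2 = 597,875,000; volume = 48,500,000 m³
S = 597,875,000 / 48,500,000 = 12.3273 PSU

12.33 PSU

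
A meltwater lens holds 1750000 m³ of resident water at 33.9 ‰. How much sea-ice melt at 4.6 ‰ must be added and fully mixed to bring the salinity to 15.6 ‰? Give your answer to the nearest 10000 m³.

2910000 m³

Salt balance: 1,750,000×33.9 + V×4.6 = (1,750,000+V)×15.6
59,325,000 + 4.6V = 27,300,000 + 15.6V
32,025,000 = 11V
V = 2,911,363.64 m³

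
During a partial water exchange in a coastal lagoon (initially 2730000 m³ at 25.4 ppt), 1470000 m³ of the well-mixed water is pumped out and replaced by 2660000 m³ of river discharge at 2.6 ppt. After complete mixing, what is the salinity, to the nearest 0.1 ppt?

Remaining after removal: 1,260,000 m³ at 25.4 ppt (salt = 32,004,000)
After addition: salt = 32,004,000 + 2,660,000×2.6 = 38,920,000; volume = 3,920,000 m³
S = 38,920,000 / 3,920,000 = 9.9286 ppt

9.9 ppt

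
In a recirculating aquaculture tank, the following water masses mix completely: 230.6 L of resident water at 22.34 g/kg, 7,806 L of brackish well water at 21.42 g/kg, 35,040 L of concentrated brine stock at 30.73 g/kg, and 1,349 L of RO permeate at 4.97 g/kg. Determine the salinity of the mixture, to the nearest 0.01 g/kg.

Total salt / total volume:
salt = 230.6×22.34 + 7,806×21.42 + 35,040×30.73 + 1,349×4.97 = 5,151.604 + 167,204.52 + 1,076,779.2 + 6,704.53 = 1,255,839.854
volume = 230.6 + 7,806 + 35,040 + 1,349 = 44,425.6 L
S = 1,255,839.854 / 44,425.6 = 28.2684 g/kg

28.27 g/kg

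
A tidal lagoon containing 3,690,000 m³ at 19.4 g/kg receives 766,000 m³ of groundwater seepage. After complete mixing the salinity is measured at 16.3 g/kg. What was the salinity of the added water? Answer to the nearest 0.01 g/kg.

1.37 g/kg

Salt balance: 3,690,000×19.4 + 766,000×S = 4,456,000×16.3
71,586,000 + 766,000·S = 72,632,800
S = (72,632,800 − 71,586,000) / 766,000 = 1.3666 g/kg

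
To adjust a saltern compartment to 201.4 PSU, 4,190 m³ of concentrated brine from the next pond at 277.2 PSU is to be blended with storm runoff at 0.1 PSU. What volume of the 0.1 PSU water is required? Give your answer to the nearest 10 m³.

Salt balance: 4,190×277.2 + V×0.1 = (4,190+V)×201.4
1,161,468 + 0.1V = 843,866 + 201.4V
317,602 = 201.3V
V = 1,577.75 m³

1580 m³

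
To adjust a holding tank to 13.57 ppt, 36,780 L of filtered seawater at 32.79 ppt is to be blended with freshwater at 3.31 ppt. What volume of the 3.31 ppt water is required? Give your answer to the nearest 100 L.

68900 L

Salt balance: 36,780×32.79 + V×3.31 = (36,780+V)×13.57
1,206,016.2 + 3.31V = 499,104.6 + 13.57V
706,911.6 = 10.26V
V = 68,899.77 L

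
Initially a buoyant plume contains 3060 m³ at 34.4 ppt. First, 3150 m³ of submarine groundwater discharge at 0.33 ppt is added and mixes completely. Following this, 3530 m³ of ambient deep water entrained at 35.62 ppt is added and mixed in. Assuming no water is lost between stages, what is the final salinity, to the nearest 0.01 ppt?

By conservation of dissolved salt,
Initial salt = 3,060×34.4 = 105,264
After stage 1: salt = 105,264 + 3,150×0.33 = 106,303.5; volume = 6,210 m³; S = 17.118 ppt
After stage 2: salt = 106,303.5 + 3,530×35.62 = 232,042.1; volume = 9,740 m³
S = 232,042.1 / 9,740 = 23.8236 ppt

23.82 ppt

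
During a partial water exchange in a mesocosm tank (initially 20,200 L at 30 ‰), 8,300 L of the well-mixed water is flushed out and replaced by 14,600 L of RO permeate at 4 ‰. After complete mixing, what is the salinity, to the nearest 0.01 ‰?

Remaining after removal: 11,900 L at 30 ‰ (salt = 357,000)
After addition: salt = 357,000 + 14,600×4 = 415,400; volume = 26,500 L
S = 415,400 / 26,500 = 15.6755 ‰

15.68 ‰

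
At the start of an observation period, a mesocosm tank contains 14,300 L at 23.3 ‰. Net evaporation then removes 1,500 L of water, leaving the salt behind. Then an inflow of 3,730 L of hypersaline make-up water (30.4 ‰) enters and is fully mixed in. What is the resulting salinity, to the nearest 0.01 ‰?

After evaporation: salt = 14,300×23.3 = 333,190; volume = 14,300 − 1,500 = 12,800 L
After mixing: salt = 333,190 + 3,730×30.4 = 446,582; volume = 12,800 + 3,730 = 16,530 L
S = 446,582 / 16,530 = 27.0165 ‰

27.02 ‰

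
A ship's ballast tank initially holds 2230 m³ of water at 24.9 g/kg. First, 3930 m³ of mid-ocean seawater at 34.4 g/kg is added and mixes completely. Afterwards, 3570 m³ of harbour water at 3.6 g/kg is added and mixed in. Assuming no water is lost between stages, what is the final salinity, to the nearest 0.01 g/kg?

Conserving salt mass:
Initial salt = 2,230×24.9 = 55,527
After stage 1: salt = 55,527 + 3,930×34.4 = 190,719; volume = 6,160 m³; S = 30.961 g/kg
After stage 2: salt = 190,719 + 3,570×3.6 = 203,571; volume = 9,730 m³
S = 203,571 / 9,730 = 20.922 g/kg

20.92 g/kg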